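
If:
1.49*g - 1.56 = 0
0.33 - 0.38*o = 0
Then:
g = 1.05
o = 0.87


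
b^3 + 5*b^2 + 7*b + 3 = (b + 1)^2*(b + 3)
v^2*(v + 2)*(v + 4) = v^4 + 6*v^3 + 8*v^2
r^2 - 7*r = r*(r - 7)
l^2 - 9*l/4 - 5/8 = (l - 5/2)*(l + 1/4)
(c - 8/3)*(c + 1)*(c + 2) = c^3 + c^2/3 - 6*c - 16/3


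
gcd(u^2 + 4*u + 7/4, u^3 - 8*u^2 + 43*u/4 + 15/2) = u + 1/2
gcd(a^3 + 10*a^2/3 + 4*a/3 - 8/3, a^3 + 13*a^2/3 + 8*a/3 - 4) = a^2 + 4*a/3 - 4/3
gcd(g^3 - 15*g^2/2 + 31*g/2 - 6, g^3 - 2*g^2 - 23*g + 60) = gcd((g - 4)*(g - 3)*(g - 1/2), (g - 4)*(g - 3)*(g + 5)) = g^2 - 7*g + 12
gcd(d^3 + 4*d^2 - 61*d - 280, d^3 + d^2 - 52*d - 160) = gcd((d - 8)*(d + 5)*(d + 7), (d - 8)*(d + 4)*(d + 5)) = d^2 - 3*d - 40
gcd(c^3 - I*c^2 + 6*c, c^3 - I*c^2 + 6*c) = c^3 - I*c^2 + 6*c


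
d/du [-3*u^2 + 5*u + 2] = 5 - 6*u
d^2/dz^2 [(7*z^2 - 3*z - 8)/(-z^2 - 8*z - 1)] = 2*(59*z^3 + 45*z^2 + 183*z + 473)/(z^6 + 24*z^5 + 195*z^4 + 560*z^3 + 195*z^2 + 24*z + 1)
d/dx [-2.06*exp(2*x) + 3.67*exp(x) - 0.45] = (3.67 - 4.12*exp(x))*exp(x)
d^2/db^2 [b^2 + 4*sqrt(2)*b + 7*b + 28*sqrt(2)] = 2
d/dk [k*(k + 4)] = 2*k + 4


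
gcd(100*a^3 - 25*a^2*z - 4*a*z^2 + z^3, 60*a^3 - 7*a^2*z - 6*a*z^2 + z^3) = 20*a^2 - 9*a*z + z^2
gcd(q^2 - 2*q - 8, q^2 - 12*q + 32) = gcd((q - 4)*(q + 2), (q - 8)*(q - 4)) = q - 4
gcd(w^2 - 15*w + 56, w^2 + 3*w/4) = 1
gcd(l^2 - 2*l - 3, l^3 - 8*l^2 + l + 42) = l - 3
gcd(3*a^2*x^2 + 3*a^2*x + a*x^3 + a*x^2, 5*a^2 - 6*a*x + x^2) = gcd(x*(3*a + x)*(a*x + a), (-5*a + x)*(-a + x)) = 1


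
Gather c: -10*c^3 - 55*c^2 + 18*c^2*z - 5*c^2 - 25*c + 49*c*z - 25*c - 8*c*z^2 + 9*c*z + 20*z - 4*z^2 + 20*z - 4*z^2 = -10*c^3 + c^2*(18*z - 60) + c*(-8*z^2 + 58*z - 50) - 8*z^2 + 40*z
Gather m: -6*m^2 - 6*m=-6*m^2 - 6*m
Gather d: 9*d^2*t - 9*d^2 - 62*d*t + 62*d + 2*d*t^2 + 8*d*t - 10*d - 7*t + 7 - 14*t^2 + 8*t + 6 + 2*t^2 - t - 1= d^2*(9*t - 9) + d*(2*t^2 - 54*t + 52) - 12*t^2 + 12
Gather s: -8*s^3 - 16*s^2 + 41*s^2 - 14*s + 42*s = -8*s^3 + 25*s^2 + 28*s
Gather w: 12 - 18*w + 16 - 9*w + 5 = 33 - 27*w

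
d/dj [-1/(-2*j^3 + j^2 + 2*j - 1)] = 2*(-3*j^2 + j + 1)/(2*j^3 - j^2 - 2*j + 1)^2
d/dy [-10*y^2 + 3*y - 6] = 3 - 20*y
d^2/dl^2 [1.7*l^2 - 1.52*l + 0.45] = 3.40000000000000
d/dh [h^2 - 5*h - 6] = 2*h - 5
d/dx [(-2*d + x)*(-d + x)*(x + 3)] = 2*d^2 - 6*d*x - 9*d + 3*x^2 + 6*x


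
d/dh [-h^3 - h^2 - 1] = h*(-3*h - 2)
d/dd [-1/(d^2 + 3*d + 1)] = (2*d + 3)/(d^2 + 3*d + 1)^2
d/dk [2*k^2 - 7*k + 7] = 4*k - 7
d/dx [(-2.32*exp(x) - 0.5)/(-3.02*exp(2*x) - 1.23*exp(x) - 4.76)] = (-7.0064*exp(2*x) - 3.02*exp(x) + 10.4282)*exp(x)/(9.1204*exp(4*x) + 7.4292*exp(3*x) + 30.2633*exp(2*x) + 11.7096*exp(x) + 22.6576)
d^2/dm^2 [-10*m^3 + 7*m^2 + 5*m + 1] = 14 - 60*m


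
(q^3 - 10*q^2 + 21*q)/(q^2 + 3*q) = (q^2 - 10*q + 21)/(q + 3)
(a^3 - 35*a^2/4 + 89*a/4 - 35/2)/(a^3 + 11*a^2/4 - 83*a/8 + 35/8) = 2*(a^2 - 7*a + 10)/(2*a^2 + 9*a - 5)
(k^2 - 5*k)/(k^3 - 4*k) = (k - 5)/(k^2 - 4)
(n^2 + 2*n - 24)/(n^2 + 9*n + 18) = (n - 4)/(n + 3)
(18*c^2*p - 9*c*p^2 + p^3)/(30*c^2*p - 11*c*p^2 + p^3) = (-3*c + p)/(-5*c + p)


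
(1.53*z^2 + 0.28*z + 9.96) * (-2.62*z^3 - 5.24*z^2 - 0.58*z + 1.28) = -4.0086*z^5 - 8.7508*z^4 - 28.4498*z^3 - 50.3944*z^2 - 5.4184*z + 12.7488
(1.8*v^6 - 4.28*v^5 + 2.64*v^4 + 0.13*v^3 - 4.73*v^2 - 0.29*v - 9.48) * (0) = 0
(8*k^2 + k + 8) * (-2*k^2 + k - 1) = -16*k^4 + 6*k^3 - 23*k^2 + 7*k - 8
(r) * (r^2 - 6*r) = r^3 - 6*r^2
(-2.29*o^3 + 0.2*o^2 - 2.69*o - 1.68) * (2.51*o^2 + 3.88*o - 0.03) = -5.7479*o^5 - 8.3832*o^4 - 5.9072*o^3 - 14.66*o^2 - 6.4377*o + 0.0504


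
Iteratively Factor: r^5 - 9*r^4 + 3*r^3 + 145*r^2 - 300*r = (r)*(r^4 - 9*r^3 + 3*r^2 + 145*r - 300) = r*(r - 3)*(r^3 - 6*r^2 - 15*r + 100) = r*(r - 5)*(r - 3)*(r^2 - r - 20) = r*(r - 5)^2*(r - 3)*(r + 4)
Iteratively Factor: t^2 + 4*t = (t)*(t + 4)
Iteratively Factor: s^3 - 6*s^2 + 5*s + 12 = (s - 3)*(s^2 - 3*s - 4) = (s - 4)*(s - 3)*(s + 1)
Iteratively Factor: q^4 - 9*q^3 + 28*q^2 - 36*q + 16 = (q - 2)*(q^3 - 7*q^2 + 14*q - 8) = (q - 4)*(q - 2)*(q^2 - 3*q + 2) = (q - 4)*(q - 2)^2*(q - 1)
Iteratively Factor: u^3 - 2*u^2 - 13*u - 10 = (u + 1)*(u^2 - 3*u - 10) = (u + 1)*(u + 2)*(u - 5)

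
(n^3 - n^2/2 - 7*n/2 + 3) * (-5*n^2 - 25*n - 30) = -5*n^5 - 45*n^4/2 + 175*n^2/2 + 30*n - 90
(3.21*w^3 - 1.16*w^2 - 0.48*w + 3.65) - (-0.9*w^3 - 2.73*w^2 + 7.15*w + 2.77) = 4.11*w^3 + 1.57*w^2 - 7.63*w + 0.88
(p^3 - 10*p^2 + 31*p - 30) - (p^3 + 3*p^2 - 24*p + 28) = -13*p^2 + 55*p - 58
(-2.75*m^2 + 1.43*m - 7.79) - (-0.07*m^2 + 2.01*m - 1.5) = -2.68*m^2 - 0.58*m - 6.29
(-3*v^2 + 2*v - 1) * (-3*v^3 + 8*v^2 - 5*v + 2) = 9*v^5 - 30*v^4 + 34*v^3 - 24*v^2 + 9*v - 2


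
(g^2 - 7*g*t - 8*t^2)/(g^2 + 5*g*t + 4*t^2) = (g - 8*t)/(g + 4*t)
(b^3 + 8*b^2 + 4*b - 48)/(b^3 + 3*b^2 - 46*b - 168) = (b - 2)/(b - 7)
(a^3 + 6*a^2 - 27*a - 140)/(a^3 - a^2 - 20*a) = (a + 7)/a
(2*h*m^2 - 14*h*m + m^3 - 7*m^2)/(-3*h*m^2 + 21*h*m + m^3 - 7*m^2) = (-2*h - m)/(3*h - m)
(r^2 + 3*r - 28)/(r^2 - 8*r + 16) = (r + 7)/(r - 4)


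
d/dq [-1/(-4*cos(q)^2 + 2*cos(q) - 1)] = 2*(4*cos(q) - 1)*sin(q)/(4*cos(q)^2 - 2*cos(q) + 1)^2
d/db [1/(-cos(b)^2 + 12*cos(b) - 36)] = -2*sin(b)/(cos(b) - 6)^3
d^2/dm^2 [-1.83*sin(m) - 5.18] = 1.83*sin(m)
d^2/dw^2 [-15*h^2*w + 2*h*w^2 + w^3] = 4*h + 6*w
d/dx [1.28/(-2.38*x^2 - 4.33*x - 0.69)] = (6.0928*x + 5.5424)/(2.38*x^2 + 4.33*x + 0.69)^2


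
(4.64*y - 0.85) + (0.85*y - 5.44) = 5.49*y - 6.29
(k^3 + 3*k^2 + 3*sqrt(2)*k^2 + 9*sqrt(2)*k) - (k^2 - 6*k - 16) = k^3 + 2*k^2 + 3*sqrt(2)*k^2 + 6*k + 9*sqrt(2)*k + 16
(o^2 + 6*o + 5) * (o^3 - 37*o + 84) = o^5 + 6*o^4 - 32*o^3 - 138*o^2 + 319*o + 420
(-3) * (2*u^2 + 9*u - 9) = -6*u^2 - 27*u + 27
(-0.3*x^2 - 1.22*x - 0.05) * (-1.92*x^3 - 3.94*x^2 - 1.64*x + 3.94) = 0.576*x^5 + 3.5244*x^4 + 5.3948*x^3 + 1.0158*x^2 - 4.7248*x - 0.197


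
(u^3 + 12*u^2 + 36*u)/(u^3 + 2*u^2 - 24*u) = (u + 6)/(u - 4)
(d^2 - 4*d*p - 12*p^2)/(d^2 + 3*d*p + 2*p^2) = (d - 6*p)/(d + p)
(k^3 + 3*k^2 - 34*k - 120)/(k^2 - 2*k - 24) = k + 5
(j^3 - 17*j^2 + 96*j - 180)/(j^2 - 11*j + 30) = j - 6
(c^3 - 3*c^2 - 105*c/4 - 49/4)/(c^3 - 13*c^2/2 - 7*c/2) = (c + 7/2)/c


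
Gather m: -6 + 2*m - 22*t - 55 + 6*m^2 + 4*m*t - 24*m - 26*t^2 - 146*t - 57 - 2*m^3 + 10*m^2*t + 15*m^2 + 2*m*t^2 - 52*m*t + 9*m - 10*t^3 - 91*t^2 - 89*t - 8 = -2*m^3 + m^2*(10*t + 21) + m*(2*t^2 - 48*t - 13) - 10*t^3 - 117*t^2 - 257*t - 126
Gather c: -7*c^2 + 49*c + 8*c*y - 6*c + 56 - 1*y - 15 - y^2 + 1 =-7*c^2 + c*(8*y + 43) - y^2 - y + 42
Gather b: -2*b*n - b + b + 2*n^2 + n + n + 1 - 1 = -2*b*n + 2*n^2 + 2*n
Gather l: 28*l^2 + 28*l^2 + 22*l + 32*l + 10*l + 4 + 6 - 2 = 56*l^2 + 64*l + 8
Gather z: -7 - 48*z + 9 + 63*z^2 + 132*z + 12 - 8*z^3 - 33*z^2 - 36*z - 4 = -8*z^3 + 30*z^2 + 48*z + 10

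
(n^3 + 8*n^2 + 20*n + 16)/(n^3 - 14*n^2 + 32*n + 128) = (n^2 + 6*n + 8)/(n^2 - 16*n + 64)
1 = 1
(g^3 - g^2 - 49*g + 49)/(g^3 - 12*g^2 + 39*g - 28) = (g + 7)/(g - 4)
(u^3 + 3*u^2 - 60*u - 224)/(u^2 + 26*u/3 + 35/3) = 3*(u^2 - 4*u - 32)/(3*u + 5)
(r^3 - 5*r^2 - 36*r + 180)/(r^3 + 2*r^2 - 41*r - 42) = (r^2 + r - 30)/(r^2 + 8*r + 7)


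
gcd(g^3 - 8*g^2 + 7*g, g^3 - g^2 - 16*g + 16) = g - 1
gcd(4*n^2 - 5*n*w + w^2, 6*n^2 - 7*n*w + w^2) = -n + w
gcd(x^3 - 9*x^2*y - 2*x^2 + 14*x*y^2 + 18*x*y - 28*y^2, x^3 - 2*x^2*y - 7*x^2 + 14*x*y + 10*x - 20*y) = x^2 - 2*x*y - 2*x + 4*y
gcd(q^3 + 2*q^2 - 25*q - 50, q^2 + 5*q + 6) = q + 2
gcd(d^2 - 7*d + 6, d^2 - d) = d - 1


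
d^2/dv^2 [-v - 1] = 0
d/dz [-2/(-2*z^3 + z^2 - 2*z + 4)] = 4*(-3*z^2 + z - 1)/(2*z^3 - z^2 + 2*z - 4)^2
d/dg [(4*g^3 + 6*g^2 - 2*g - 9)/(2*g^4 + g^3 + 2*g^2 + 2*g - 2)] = (-8*g^6 - 24*g^5 + 14*g^4 + 92*g^3 + 19*g^2 + 12*g + 22)/(4*g^8 + 4*g^7 + 9*g^6 + 12*g^5 + 4*g^3 - 4*g^2 - 8*g + 4)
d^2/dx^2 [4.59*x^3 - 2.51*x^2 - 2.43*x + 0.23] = 27.54*x - 5.02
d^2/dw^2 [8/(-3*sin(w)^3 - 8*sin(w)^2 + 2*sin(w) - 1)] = 8*((-sin(w) + 27*sin(3*w) + 64*cos(2*w))*(3*sin(w)^3 + 8*sin(w)^2 - 2*sin(w) + 1)/4 - 2*(9*sin(w)^2 + 16*sin(w) - 2)^2*cos(w)^2)/(3*sin(w)^3 + 8*sin(w)^2 - 2*sin(w) + 1)^3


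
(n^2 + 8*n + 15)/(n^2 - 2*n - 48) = (n^2 + 8*n + 15)/(n^2 - 2*n - 48)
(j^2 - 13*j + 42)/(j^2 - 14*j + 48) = (j - 7)/(j - 8)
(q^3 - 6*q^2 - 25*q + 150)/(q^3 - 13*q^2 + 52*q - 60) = (q + 5)/(q - 2)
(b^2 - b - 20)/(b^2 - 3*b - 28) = (b - 5)/(b - 7)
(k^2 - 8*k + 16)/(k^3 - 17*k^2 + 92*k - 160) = (k - 4)/(k^2 - 13*k + 40)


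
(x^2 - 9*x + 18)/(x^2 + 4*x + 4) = (x^2 - 9*x + 18)/(x^2 + 4*x + 4)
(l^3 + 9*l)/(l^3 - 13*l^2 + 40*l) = (l^2 + 9)/(l^2 - 13*l + 40)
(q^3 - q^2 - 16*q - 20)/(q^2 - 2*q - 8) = (q^2 - 3*q - 10)/(q - 4)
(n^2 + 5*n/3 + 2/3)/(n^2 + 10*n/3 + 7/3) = (3*n + 2)/(3*n + 7)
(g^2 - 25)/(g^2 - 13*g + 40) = (g + 5)/(g - 8)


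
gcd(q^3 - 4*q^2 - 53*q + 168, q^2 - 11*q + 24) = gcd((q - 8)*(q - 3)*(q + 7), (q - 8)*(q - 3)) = q^2 - 11*q + 24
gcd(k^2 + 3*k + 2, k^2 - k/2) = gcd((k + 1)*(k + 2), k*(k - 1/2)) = 1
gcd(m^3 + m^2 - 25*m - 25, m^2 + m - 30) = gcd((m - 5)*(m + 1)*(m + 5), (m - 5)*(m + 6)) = m - 5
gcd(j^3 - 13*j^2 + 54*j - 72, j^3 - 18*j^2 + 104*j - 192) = j^2 - 10*j + 24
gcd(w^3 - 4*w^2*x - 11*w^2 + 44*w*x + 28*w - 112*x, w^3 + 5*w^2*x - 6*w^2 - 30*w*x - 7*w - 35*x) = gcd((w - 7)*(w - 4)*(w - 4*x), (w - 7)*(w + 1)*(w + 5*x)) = w - 7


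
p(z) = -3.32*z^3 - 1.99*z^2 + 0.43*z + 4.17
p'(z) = -9.96*z^2 - 3.98*z + 0.43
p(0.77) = 1.81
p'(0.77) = -8.54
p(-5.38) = 461.25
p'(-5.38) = -266.44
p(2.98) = -100.08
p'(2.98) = -99.88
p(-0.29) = 3.96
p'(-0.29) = 0.75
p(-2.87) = 65.03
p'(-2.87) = -70.19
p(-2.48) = 41.50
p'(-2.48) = -50.96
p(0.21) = 4.14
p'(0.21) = -0.85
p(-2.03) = 22.87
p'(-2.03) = -32.53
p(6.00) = -782.01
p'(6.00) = -382.01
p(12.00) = -6014.19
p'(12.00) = -1481.57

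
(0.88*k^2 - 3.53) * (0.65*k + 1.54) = 0.572*k^3 + 1.3552*k^2 - 2.2945*k - 5.4362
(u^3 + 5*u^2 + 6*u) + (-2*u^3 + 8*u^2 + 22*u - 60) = -u^3 + 13*u^2 + 28*u - 60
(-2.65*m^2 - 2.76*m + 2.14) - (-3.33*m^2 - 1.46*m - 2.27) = 0.68*m^2 - 1.3*m + 4.41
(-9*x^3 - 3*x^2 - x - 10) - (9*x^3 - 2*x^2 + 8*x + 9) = -18*x^3 - x^2 - 9*x - 19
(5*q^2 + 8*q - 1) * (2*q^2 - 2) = 10*q^4 + 16*q^3 - 12*q^2 - 16*q + 2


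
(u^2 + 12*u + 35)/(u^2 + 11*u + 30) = (u + 7)/(u + 6)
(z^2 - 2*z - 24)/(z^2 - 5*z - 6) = (z + 4)/(z + 1)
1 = 1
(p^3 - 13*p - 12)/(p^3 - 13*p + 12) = (p^3 - 13*p - 12)/(p^3 - 13*p + 12)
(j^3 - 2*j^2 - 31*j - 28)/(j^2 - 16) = (j^2 - 6*j - 7)/(j - 4)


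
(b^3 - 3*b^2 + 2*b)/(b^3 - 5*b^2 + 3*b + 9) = b*(b^2 - 3*b + 2)/(b^3 - 5*b^2 + 3*b + 9)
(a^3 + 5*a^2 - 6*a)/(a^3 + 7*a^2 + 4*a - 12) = a/(a + 2)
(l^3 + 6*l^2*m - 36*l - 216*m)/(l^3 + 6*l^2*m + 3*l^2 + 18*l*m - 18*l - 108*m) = (l - 6)/(l - 3)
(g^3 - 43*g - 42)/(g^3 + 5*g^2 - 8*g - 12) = (g - 7)/(g - 2)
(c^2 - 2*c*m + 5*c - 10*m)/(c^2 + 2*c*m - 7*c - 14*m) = (c^2 - 2*c*m + 5*c - 10*m)/(c^2 + 2*c*m - 7*c - 14*m)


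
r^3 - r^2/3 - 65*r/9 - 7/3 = (r - 3)*(r + 1/3)*(r + 7/3)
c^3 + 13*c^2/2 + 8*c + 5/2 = (c + 1/2)*(c + 1)*(c + 5)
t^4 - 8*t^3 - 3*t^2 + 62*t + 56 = (t - 7)*(t - 4)*(t + 1)*(t + 2)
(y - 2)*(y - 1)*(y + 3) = y^3 - 7*y + 6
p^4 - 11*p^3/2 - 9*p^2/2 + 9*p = p*(p - 6)*(p - 1)*(p + 3/2)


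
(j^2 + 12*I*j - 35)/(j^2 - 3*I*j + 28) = (j^2 + 12*I*j - 35)/(j^2 - 3*I*j + 28)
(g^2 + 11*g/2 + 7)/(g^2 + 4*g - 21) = (g^2 + 11*g/2 + 7)/(g^2 + 4*g - 21)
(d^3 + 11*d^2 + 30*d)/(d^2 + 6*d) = d + 5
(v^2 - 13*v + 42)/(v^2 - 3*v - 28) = (v - 6)/(v + 4)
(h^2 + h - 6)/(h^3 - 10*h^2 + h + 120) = (h - 2)/(h^2 - 13*h + 40)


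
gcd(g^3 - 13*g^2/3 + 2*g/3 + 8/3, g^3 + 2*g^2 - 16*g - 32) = g - 4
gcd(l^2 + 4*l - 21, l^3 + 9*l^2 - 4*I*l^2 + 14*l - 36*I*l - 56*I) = l + 7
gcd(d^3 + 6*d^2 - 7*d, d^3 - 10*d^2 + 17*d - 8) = d - 1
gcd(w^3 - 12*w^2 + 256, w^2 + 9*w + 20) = w + 4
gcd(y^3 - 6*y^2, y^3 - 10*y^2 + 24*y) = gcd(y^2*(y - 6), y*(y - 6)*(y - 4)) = y^2 - 6*y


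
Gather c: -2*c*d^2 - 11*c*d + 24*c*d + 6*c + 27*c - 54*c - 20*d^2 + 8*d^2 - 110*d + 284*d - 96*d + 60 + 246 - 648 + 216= c*(-2*d^2 + 13*d - 21) - 12*d^2 + 78*d - 126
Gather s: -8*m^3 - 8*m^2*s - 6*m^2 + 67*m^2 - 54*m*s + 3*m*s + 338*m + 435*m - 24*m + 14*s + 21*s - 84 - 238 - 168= -8*m^3 + 61*m^2 + 749*m + s*(-8*m^2 - 51*m + 35) - 490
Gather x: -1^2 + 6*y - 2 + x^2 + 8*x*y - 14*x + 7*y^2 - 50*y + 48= x^2 + x*(8*y - 14) + 7*y^2 - 44*y + 45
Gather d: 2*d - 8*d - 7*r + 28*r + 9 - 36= -6*d + 21*r - 27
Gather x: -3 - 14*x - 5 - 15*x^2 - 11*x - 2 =-15*x^2 - 25*x - 10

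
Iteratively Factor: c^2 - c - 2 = (c + 1)*(c - 2)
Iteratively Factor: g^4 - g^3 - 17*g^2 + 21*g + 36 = (g + 4)*(g^3 - 5*g^2 + 3*g + 9) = (g - 3)*(g + 4)*(g^2 - 2*g - 3) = (g - 3)*(g + 1)*(g + 4)*(g - 3)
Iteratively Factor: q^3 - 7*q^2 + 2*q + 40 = (q - 5)*(q^2 - 2*q - 8) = (q - 5)*(q + 2)*(q - 4)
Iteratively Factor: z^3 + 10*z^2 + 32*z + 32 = (z + 4)*(z^2 + 6*z + 8) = (z + 2)*(z + 4)*(z + 4)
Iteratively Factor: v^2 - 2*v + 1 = (v - 1)*(v - 1)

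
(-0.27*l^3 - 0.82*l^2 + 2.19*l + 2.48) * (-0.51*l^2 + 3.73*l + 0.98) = 0.1377*l^5 - 0.5889*l^4 - 4.4401*l^3 + 6.1003*l^2 + 11.3966*l + 2.4304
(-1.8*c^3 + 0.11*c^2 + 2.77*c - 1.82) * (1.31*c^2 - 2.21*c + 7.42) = -2.358*c^5 + 4.1221*c^4 - 9.9704*c^3 - 7.6897*c^2 + 24.5756*c - 13.5044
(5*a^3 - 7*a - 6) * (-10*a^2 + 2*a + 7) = -50*a^5 + 10*a^4 + 105*a^3 + 46*a^2 - 61*a - 42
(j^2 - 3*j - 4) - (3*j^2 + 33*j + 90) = -2*j^2 - 36*j - 94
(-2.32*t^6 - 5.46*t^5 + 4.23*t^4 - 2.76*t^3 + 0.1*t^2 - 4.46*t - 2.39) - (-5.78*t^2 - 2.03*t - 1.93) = -2.32*t^6 - 5.46*t^5 + 4.23*t^4 - 2.76*t^3 + 5.88*t^2 - 2.43*t - 0.46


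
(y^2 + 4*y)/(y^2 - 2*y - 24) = y/(y - 6)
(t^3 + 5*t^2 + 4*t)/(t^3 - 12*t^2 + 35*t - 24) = t*(t^2 + 5*t + 4)/(t^3 - 12*t^2 + 35*t - 24)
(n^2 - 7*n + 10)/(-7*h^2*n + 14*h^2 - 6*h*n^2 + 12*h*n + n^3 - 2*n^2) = (5 - n)/(7*h^2 + 6*h*n - n^2)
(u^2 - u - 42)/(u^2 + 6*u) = (u - 7)/u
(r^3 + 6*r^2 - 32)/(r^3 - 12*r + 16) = (r + 4)/(r - 2)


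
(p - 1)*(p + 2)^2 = p^3 + 3*p^2 - 4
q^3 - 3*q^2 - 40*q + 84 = (q - 7)*(q - 2)*(q + 6)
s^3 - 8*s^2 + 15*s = s*(s - 5)*(s - 3)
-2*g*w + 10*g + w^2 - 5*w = (-2*g + w)*(w - 5)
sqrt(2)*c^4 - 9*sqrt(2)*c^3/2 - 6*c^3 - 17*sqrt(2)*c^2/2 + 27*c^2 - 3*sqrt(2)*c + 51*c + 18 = (c - 6)*(c + 1)*(c - 3*sqrt(2))*(sqrt(2)*c + sqrt(2)/2)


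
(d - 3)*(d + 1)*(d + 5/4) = d^3 - 3*d^2/4 - 11*d/2 - 15/4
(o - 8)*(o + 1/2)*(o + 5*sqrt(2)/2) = o^3 - 15*o^2/2 + 5*sqrt(2)*o^2/2 - 75*sqrt(2)*o/4 - 4*o - 10*sqrt(2)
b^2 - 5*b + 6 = (b - 3)*(b - 2)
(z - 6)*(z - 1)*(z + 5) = z^3 - 2*z^2 - 29*z + 30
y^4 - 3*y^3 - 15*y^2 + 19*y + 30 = (y - 5)*(y - 2)*(y + 1)*(y + 3)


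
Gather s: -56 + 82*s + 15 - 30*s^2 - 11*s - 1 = -30*s^2 + 71*s - 42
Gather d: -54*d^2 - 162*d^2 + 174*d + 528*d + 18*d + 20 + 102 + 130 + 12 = -216*d^2 + 720*d + 264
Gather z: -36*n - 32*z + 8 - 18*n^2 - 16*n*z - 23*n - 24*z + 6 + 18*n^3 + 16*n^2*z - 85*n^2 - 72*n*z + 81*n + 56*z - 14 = 18*n^3 - 103*n^2 + 22*n + z*(16*n^2 - 88*n)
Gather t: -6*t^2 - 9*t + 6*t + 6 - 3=-6*t^2 - 3*t + 3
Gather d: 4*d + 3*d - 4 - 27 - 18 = 7*d - 49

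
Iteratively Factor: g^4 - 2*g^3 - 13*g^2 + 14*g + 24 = (g + 1)*(g^3 - 3*g^2 - 10*g + 24) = (g - 2)*(g + 1)*(g^2 - g - 12) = (g - 2)*(g + 1)*(g + 3)*(g - 4)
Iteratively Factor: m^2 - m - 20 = (m + 4)*(m - 5)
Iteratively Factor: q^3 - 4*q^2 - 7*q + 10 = (q - 5)*(q^2 + q - 2) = (q - 5)*(q - 1)*(q + 2)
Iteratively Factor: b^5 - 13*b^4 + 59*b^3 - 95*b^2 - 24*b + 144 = (b - 3)*(b^4 - 10*b^3 + 29*b^2 - 8*b - 48) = (b - 3)^2*(b^3 - 7*b^2 + 8*b + 16) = (b - 4)*(b - 3)^2*(b^2 - 3*b - 4) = (b - 4)*(b - 3)^2*(b + 1)*(b - 4)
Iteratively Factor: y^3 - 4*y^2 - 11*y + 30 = (y + 3)*(y^2 - 7*y + 10) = (y - 2)*(y + 3)*(y - 5)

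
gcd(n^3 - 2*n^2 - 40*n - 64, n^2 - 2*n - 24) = n + 4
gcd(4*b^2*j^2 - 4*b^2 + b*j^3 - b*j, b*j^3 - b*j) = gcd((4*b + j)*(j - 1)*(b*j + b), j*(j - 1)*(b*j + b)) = b*j^2 - b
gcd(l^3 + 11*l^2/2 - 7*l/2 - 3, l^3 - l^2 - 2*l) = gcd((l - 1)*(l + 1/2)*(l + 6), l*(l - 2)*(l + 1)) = 1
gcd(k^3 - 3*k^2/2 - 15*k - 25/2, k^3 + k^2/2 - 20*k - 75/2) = k^2 - 5*k/2 - 25/2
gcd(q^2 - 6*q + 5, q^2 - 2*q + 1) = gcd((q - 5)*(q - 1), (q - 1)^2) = q - 1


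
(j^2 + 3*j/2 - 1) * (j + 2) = j^3 + 7*j^2/2 + 2*j - 2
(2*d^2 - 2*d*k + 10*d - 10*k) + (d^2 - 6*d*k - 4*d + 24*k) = 3*d^2 - 8*d*k + 6*d + 14*k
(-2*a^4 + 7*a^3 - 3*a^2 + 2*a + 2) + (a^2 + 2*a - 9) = -2*a^4 + 7*a^3 - 2*a^2 + 4*a - 7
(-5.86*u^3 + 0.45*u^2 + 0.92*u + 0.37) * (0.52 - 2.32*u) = 13.5952*u^4 - 4.0912*u^3 - 1.9004*u^2 - 0.38*u + 0.1924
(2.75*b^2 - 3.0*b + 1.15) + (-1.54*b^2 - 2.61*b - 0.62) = 1.21*b^2 - 5.61*b + 0.53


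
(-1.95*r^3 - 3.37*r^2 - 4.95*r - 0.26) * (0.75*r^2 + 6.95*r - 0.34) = -1.4625*r^5 - 16.08*r^4 - 26.471*r^3 - 33.4517*r^2 - 0.124*r + 0.0884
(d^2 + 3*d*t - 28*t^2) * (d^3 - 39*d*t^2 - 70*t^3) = d^5 + 3*d^4*t - 67*d^3*t^2 - 187*d^2*t^3 + 882*d*t^4 + 1960*t^5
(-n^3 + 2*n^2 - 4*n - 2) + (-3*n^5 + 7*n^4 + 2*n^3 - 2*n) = -3*n^5 + 7*n^4 + n^3 + 2*n^2 - 6*n - 2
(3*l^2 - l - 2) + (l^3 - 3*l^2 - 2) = l^3 - l - 4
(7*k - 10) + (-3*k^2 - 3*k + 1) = -3*k^2 + 4*k - 9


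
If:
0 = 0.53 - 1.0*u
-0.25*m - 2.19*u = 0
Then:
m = -4.64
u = 0.53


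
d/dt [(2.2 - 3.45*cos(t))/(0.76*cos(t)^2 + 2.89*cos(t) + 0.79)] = (-2.622*cos(t)^2 + 3.344*cos(t) + 9.0835)*sin(t)/(0.5776*cos(t)^4 + 4.3928*cos(t)^3 + 9.5529*cos(t)^2 + 4.5662*cos(t) + 0.6241)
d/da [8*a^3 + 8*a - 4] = 24*a^2 + 8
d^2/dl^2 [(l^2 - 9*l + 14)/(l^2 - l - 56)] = 4*(-4*l^3 + 105*l^2 - 777*l + 2219)/(l^6 - 3*l^5 - 165*l^4 + 335*l^3 + 9240*l^2 - 9408*l - 175616)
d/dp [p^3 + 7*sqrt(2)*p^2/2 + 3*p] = 3*p^2 + 7*sqrt(2)*p + 3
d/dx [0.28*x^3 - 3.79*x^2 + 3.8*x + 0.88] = 0.84*x^2 - 7.58*x + 3.8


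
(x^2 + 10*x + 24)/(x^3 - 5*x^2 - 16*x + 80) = (x + 6)/(x^2 - 9*x + 20)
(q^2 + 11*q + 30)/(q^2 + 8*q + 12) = (q + 5)/(q + 2)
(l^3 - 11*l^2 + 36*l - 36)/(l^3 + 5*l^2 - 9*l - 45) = (l^2 - 8*l + 12)/(l^2 + 8*l + 15)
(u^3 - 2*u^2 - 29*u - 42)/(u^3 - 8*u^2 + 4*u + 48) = (u^2 - 4*u - 21)/(u^2 - 10*u + 24)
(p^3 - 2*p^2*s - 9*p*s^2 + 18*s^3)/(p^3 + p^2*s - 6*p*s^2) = (p - 3*s)/p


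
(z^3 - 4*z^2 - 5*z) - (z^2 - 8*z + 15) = z^3 - 5*z^2 + 3*z - 15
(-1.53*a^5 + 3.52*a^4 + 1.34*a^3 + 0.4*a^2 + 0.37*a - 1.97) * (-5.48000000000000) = 8.3844*a^5 - 19.2896*a^4 - 7.3432*a^3 - 2.192*a^2 - 2.0276*a + 10.7956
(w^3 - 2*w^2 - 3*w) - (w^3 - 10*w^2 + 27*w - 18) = 8*w^2 - 30*w + 18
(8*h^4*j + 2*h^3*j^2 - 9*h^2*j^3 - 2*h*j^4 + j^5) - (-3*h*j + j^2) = 8*h^4*j + 2*h^3*j^2 - 9*h^2*j^3 - 2*h*j^4 + 3*h*j + j^5 - j^2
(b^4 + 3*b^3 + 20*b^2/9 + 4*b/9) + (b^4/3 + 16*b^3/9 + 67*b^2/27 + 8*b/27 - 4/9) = 4*b^4/3 + 43*b^3/9 + 127*b^2/27 + 20*b/27 - 4/9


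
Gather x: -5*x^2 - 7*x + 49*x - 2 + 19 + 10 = -5*x^2 + 42*x + 27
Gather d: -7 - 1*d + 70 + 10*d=9*d + 63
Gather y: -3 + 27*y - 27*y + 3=0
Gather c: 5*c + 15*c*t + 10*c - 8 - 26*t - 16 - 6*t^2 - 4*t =c*(15*t + 15) - 6*t^2 - 30*t - 24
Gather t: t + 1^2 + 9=t + 10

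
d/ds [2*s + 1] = 2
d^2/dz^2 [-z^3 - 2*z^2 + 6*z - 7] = -6*z - 4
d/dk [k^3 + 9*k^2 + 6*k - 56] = 3*k^2 + 18*k + 6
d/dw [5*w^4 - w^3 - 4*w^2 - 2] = w*(20*w^2 - 3*w - 8)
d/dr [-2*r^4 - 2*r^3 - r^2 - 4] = 2*r*(-4*r^2 - 3*r - 1)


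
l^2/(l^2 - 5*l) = l/(l - 5)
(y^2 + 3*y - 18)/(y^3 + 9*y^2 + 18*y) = (y - 3)/(y*(y + 3))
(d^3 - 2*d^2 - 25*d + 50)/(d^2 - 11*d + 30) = (d^2 + 3*d - 10)/(d - 6)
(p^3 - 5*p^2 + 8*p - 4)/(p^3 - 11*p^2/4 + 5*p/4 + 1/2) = 4*(p - 2)/(4*p + 1)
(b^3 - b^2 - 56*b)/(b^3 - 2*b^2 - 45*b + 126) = b*(b - 8)/(b^2 - 9*b + 18)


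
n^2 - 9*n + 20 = (n - 5)*(n - 4)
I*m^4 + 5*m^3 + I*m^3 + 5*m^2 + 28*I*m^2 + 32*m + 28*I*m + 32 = (m - 8*I)*(m - I)*(m + 4*I)*(I*m + I)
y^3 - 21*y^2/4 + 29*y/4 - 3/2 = (y - 3)*(y - 2)*(y - 1/4)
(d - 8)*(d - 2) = d^2 - 10*d + 16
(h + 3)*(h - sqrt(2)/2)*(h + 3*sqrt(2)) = h^3 + 3*h^2 + 5*sqrt(2)*h^2/2 - 3*h + 15*sqrt(2)*h/2 - 9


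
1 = 1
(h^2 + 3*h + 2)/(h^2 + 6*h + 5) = (h + 2)/(h + 5)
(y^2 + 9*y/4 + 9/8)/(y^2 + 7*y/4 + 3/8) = (4*y + 3)/(4*y + 1)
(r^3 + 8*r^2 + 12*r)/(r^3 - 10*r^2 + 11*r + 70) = r*(r + 6)/(r^2 - 12*r + 35)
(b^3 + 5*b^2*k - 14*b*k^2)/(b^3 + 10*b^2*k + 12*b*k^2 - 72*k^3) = b*(b + 7*k)/(b^2 + 12*b*k + 36*k^2)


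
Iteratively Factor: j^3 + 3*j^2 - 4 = (j + 2)*(j^2 + j - 2) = (j + 2)^2*(j - 1)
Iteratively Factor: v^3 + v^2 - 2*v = (v)*(v^2 + v - 2) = v*(v + 2)*(v - 1)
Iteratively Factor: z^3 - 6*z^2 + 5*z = (z)*(z^2 - 6*z + 5) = z*(z - 1)*(z - 5)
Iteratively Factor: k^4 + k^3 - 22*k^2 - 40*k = (k + 4)*(k^3 - 3*k^2 - 10*k) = k*(k + 4)*(k^2 - 3*k - 10) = k*(k - 5)*(k + 4)*(k + 2)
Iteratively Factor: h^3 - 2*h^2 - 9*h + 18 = (h - 3)*(h^2 + h - 6) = (h - 3)*(h + 3)*(h - 2)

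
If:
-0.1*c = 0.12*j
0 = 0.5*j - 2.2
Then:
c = -5.28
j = 4.40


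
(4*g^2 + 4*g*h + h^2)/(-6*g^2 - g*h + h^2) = (-2*g - h)/(3*g - h)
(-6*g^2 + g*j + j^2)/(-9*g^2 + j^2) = (2*g - j)/(3*g - j)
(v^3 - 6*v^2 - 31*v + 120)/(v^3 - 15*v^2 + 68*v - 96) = (v + 5)/(v - 4)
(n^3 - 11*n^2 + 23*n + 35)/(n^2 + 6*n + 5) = (n^2 - 12*n + 35)/(n + 5)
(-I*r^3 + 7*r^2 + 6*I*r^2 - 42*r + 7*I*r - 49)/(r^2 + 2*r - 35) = (-I*r^3 + r^2*(7 + 6*I) + 7*r*(-6 + I) - 49)/(r^2 + 2*r - 35)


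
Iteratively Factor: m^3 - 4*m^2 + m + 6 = (m - 2)*(m^2 - 2*m - 3) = (m - 2)*(m + 1)*(m - 3)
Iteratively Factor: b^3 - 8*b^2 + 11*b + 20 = (b - 4)*(b^2 - 4*b - 5) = (b - 5)*(b - 4)*(b + 1)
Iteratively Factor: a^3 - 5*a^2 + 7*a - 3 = (a - 3)*(a^2 - 2*a + 1) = (a - 3)*(a - 1)*(a - 1)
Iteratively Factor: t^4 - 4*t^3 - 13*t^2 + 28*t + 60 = (t - 3)*(t^3 - t^2 - 16*t - 20) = (t - 5)*(t - 3)*(t^2 + 4*t + 4) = (t - 5)*(t - 3)*(t + 2)*(t + 2)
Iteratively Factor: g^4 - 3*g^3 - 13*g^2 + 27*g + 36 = (g + 3)*(g^3 - 6*g^2 + 5*g + 12) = (g + 1)*(g + 3)*(g^2 - 7*g + 12) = (g - 3)*(g + 1)*(g + 3)*(g - 4)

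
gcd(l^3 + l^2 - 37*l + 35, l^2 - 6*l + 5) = l^2 - 6*l + 5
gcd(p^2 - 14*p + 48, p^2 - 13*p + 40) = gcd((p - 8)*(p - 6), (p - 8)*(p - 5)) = p - 8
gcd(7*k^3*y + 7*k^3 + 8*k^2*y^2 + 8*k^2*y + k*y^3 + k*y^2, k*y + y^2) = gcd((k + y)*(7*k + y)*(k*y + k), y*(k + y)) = k + y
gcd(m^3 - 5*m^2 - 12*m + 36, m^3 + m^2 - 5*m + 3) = m + 3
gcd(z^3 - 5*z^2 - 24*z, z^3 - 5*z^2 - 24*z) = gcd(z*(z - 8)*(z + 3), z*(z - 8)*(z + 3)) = z^3 - 5*z^2 - 24*z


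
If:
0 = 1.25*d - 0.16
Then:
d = 0.13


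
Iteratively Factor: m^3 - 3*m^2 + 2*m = (m)*(m^2 - 3*m + 2) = m*(m - 1)*(m - 2)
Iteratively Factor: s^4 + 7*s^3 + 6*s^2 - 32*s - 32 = (s + 4)*(s^3 + 3*s^2 - 6*s - 8) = (s + 1)*(s + 4)*(s^2 + 2*s - 8) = (s + 1)*(s + 4)^2*(s - 2)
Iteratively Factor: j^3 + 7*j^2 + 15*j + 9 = (j + 1)*(j^2 + 6*j + 9) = (j + 1)*(j + 3)*(j + 3)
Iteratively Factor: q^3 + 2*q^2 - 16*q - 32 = (q + 4)*(q^2 - 2*q - 8) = (q - 4)*(q + 4)*(q + 2)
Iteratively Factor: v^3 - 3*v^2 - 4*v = (v + 1)*(v^2 - 4*v) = v*(v + 1)*(v - 4)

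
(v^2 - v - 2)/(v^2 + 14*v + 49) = (v^2 - v - 2)/(v^2 + 14*v + 49)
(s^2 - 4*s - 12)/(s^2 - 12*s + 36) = (s + 2)/(s - 6)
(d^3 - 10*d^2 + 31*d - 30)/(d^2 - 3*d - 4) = (-d^3 + 10*d^2 - 31*d + 30)/(-d^2 + 3*d + 4)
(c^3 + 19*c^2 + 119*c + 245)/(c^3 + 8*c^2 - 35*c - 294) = (c + 5)/(c - 6)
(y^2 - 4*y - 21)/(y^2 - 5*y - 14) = (y + 3)/(y + 2)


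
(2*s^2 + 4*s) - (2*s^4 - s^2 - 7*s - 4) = -2*s^4 + 3*s^2 + 11*s + 4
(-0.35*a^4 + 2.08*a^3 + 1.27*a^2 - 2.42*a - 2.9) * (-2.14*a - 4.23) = 0.749*a^5 - 2.9707*a^4 - 11.5162*a^3 - 0.193300000000001*a^2 + 16.4426*a + 12.267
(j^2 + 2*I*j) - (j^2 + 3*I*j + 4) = -I*j - 4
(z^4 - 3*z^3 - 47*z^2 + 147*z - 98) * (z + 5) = z^5 + 2*z^4 - 62*z^3 - 88*z^2 + 637*z - 490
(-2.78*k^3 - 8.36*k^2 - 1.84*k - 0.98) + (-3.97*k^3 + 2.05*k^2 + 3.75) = -6.75*k^3 - 6.31*k^2 - 1.84*k + 2.77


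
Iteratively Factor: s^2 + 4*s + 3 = (s + 3)*(s + 1)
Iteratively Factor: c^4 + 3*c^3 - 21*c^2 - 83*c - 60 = (c - 5)*(c^3 + 8*c^2 + 19*c + 12) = (c - 5)*(c + 4)*(c^2 + 4*c + 3) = (c - 5)*(c + 1)*(c + 4)*(c + 3)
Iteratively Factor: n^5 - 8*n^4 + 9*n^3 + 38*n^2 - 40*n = (n - 5)*(n^4 - 3*n^3 - 6*n^2 + 8*n) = (n - 5)*(n - 4)*(n^3 + n^2 - 2*n) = (n - 5)*(n - 4)*(n - 1)*(n^2 + 2*n) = n*(n - 5)*(n - 4)*(n - 1)*(n + 2)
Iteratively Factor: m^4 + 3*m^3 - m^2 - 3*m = (m)*(m^3 + 3*m^2 - m - 3) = m*(m - 1)*(m^2 + 4*m + 3) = m*(m - 1)*(m + 3)*(m + 1)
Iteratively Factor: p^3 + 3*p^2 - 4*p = (p - 1)*(p^2 + 4*p) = p*(p - 1)*(p + 4)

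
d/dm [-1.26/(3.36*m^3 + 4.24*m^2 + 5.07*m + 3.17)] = (12.7008*m^2 + 10.6848*m + 6.3882)/(3.36*m^3 + 4.24*m^2 + 5.07*m + 3.17)^2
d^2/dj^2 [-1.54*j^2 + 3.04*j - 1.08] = -3.08000000000000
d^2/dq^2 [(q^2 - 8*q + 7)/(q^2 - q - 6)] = 2*(-7*q^3 + 39*q^2 - 165*q + 133)/(q^6 - 3*q^5 - 15*q^4 + 35*q^3 + 90*q^2 - 108*q - 216)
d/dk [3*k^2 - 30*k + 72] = 6*k - 30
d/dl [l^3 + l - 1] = 3*l^2 + 1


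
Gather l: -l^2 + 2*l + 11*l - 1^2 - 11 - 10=-l^2 + 13*l - 22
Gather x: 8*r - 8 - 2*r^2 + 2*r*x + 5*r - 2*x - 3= -2*r^2 + 13*r + x*(2*r - 2) - 11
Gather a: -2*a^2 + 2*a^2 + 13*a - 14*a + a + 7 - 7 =0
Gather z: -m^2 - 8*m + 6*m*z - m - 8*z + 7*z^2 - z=-m^2 - 9*m + 7*z^2 + z*(6*m - 9)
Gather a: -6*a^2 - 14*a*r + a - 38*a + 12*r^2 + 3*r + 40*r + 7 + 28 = -6*a^2 + a*(-14*r - 37) + 12*r^2 + 43*r + 35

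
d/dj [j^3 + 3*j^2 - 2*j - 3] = 3*j^2 + 6*j - 2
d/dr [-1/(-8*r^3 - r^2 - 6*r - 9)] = 2*(-12*r^2 - r - 3)/(8*r^3 + r^2 + 6*r + 9)^2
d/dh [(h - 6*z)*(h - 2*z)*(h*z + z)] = z*(3*h^2 - 16*h*z + 2*h + 12*z^2 - 8*z)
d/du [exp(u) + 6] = exp(u)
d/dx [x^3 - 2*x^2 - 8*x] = 3*x^2 - 4*x - 8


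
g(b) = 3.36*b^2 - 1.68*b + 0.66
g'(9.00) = 58.80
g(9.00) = 257.70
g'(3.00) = 18.48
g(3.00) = 25.86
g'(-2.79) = -20.43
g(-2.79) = 31.50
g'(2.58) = 15.66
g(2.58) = 18.69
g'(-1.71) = -13.17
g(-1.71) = 13.36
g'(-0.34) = -3.96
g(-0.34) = 1.62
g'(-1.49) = -11.69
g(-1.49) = 10.62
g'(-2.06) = -15.52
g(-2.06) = 18.38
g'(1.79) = 10.35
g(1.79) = 8.42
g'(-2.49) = -18.41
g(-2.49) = 25.68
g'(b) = 6.72*b - 1.68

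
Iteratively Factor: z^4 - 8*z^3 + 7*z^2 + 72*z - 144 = (z + 3)*(z^3 - 11*z^2 + 40*z - 48) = (z - 3)*(z + 3)*(z^2 - 8*z + 16) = (z - 4)*(z - 3)*(z + 3)*(z - 4)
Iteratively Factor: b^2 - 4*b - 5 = (b + 1)*(b - 5)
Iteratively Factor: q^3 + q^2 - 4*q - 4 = (q + 1)*(q^2 - 4) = (q + 1)*(q + 2)*(q - 2)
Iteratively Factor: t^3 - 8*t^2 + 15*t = (t)*(t^2 - 8*t + 15) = t*(t - 5)*(t - 3)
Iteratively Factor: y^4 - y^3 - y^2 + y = (y - 1)*(y^3 - y) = (y - 1)*(y + 1)*(y^2 - y) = (y - 1)^2*(y + 1)*(y)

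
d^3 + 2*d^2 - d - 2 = (d - 1)*(d + 1)*(d + 2)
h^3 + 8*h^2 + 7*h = h*(h + 1)*(h + 7)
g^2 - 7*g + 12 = (g - 4)*(g - 3)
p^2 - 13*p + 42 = (p - 7)*(p - 6)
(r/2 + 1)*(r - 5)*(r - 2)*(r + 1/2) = r^4/2 - 9*r^3/4 - 13*r^2/4 + 9*r + 5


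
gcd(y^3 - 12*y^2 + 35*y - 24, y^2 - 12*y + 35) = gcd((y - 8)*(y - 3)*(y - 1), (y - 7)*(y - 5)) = 1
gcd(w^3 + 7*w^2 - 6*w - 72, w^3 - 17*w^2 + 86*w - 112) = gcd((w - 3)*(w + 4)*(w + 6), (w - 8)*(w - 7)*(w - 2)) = 1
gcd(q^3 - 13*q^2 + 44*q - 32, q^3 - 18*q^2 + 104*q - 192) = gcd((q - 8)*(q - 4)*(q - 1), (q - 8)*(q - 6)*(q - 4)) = q^2 - 12*q + 32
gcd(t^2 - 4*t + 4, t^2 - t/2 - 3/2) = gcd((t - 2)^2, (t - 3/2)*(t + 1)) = 1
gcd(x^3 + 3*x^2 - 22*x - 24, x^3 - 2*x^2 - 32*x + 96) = x^2 + 2*x - 24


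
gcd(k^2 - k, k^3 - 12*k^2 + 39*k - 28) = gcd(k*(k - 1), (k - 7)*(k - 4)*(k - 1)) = k - 1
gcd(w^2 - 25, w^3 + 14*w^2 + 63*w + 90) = w + 5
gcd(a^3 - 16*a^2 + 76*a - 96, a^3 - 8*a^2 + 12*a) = a^2 - 8*a + 12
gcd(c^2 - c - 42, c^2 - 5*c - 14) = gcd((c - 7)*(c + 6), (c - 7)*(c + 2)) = c - 7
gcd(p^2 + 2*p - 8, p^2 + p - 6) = p - 2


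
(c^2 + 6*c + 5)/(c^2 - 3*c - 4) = (c + 5)/(c - 4)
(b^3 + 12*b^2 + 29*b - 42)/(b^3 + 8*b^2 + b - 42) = (b^2 + 5*b - 6)/(b^2 + b - 6)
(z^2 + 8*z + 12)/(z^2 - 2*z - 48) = (z + 2)/(z - 8)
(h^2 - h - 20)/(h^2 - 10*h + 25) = (h + 4)/(h - 5)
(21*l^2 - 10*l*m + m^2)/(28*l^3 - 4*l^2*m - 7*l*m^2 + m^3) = (3*l - m)/(4*l^2 - m^2)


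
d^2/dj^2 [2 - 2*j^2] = -4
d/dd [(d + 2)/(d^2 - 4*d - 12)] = -1/(d^2 - 12*d + 36)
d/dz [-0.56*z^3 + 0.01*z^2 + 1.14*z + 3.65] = -1.68*z^2 + 0.02*z + 1.14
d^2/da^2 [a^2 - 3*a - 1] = 2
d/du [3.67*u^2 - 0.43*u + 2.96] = 7.34*u - 0.43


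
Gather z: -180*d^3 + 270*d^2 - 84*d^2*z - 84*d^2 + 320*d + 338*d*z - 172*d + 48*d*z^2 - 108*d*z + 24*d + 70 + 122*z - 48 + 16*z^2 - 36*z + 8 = -180*d^3 + 186*d^2 + 172*d + z^2*(48*d + 16) + z*(-84*d^2 + 230*d + 86) + 30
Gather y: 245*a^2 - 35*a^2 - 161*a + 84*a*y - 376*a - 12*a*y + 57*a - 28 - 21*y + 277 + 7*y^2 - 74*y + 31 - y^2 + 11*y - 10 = 210*a^2 - 480*a + 6*y^2 + y*(72*a - 84) + 270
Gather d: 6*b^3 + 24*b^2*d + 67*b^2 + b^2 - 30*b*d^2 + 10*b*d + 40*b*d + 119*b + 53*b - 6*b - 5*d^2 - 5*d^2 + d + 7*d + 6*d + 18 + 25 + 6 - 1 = 6*b^3 + 68*b^2 + 166*b + d^2*(-30*b - 10) + d*(24*b^2 + 50*b + 14) + 48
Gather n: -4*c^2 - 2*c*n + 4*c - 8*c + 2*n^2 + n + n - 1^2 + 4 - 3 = -4*c^2 - 4*c + 2*n^2 + n*(2 - 2*c)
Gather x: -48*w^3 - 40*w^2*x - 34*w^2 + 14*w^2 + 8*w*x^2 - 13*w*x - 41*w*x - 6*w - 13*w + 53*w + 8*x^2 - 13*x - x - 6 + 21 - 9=-48*w^3 - 20*w^2 + 34*w + x^2*(8*w + 8) + x*(-40*w^2 - 54*w - 14) + 6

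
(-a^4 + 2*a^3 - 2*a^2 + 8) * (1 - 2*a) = 2*a^5 - 5*a^4 + 6*a^3 - 2*a^2 - 16*a + 8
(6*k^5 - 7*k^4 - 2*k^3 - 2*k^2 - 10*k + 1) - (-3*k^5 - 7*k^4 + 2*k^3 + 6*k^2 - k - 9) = 9*k^5 - 4*k^3 - 8*k^2 - 9*k + 10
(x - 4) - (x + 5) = -9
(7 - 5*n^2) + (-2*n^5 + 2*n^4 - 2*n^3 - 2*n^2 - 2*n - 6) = -2*n^5 + 2*n^4 - 2*n^3 - 7*n^2 - 2*n + 1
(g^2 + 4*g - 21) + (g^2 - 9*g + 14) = 2*g^2 - 5*g - 7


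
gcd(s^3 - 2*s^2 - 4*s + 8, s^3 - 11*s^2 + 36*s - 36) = s - 2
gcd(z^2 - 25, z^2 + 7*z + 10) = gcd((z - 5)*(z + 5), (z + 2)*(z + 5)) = z + 5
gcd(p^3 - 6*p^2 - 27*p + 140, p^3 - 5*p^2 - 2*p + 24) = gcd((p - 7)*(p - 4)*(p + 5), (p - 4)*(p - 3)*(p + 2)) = p - 4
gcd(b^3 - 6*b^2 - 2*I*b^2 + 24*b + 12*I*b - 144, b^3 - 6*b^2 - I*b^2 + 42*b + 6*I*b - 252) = b - 6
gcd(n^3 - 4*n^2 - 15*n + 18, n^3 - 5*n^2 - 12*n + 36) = n^2 - 3*n - 18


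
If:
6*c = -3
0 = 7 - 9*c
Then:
No Solution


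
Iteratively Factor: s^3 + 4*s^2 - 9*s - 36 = (s + 3)*(s^2 + s - 12) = (s + 3)*(s + 4)*(s - 3)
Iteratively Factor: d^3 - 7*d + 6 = (d + 3)*(d^2 - 3*d + 2) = (d - 1)*(d + 3)*(d - 2)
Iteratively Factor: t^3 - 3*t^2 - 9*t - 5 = (t + 1)*(t^2 - 4*t - 5) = (t + 1)^2*(t - 5)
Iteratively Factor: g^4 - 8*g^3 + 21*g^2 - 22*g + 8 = (g - 2)*(g^3 - 6*g^2 + 9*g - 4) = (g - 2)*(g - 1)*(g^2 - 5*g + 4) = (g - 2)*(g - 1)^2*(g - 4)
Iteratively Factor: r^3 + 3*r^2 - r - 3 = (r + 3)*(r^2 - 1) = (r + 1)*(r + 3)*(r - 1)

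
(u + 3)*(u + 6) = u^2 + 9*u + 18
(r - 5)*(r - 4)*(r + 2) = r^3 - 7*r^2 + 2*r + 40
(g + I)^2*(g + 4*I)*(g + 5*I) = g^4 + 11*I*g^3 - 39*g^2 - 49*I*g + 20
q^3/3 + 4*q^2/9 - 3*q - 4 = (q/3 + 1)*(q - 3)*(q + 4/3)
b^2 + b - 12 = (b - 3)*(b + 4)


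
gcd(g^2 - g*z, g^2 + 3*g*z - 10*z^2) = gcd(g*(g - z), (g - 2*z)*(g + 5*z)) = 1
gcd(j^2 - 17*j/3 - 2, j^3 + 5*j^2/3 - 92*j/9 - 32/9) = j + 1/3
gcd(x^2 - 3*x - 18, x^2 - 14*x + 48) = x - 6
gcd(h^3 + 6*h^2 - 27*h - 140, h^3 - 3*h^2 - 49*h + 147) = h + 7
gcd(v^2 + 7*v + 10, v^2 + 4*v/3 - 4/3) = v + 2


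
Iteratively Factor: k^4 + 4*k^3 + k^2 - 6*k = (k + 2)*(k^3 + 2*k^2 - 3*k) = k*(k + 2)*(k^2 + 2*k - 3) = k*(k + 2)*(k + 3)*(k - 1)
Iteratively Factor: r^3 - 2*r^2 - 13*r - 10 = (r - 5)*(r^2 + 3*r + 2) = (r - 5)*(r + 1)*(r + 2)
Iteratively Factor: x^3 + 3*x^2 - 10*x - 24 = (x + 2)*(x^2 + x - 12) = (x - 3)*(x + 2)*(x + 4)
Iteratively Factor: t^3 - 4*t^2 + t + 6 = (t - 3)*(t^2 - t - 2) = (t - 3)*(t + 1)*(t - 2)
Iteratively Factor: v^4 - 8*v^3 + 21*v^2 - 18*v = (v - 3)*(v^3 - 5*v^2 + 6*v) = (v - 3)^2*(v^2 - 2*v) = (v - 3)^2*(v - 2)*(v)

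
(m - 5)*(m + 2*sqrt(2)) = m^2 - 5*m + 2*sqrt(2)*m - 10*sqrt(2)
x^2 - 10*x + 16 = (x - 8)*(x - 2)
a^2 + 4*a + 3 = (a + 1)*(a + 3)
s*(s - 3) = s^2 - 3*s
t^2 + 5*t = t*(t + 5)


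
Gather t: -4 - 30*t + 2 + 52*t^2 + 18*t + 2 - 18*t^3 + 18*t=-18*t^3 + 52*t^2 + 6*t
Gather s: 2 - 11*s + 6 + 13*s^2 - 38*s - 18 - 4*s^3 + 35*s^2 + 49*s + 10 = -4*s^3 + 48*s^2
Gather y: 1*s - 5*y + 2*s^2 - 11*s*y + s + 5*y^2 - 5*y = 2*s^2 + 2*s + 5*y^2 + y*(-11*s - 10)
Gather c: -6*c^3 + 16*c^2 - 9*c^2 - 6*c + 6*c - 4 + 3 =-6*c^3 + 7*c^2 - 1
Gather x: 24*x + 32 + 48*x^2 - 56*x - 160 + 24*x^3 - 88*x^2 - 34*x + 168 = 24*x^3 - 40*x^2 - 66*x + 40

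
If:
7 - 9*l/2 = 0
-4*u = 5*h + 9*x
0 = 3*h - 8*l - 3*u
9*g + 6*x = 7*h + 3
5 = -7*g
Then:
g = -5/7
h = 926/7371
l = 14/9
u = -29650/7371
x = 37990/22113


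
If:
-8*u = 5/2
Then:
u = -5/16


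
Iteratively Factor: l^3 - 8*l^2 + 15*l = (l - 3)*(l^2 - 5*l) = (l - 5)*(l - 3)*(l)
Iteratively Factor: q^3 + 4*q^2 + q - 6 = (q + 3)*(q^2 + q - 2) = (q + 2)*(q + 3)*(q - 1)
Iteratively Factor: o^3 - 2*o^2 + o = (o - 1)*(o^2 - o) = o*(o - 1)*(o - 1)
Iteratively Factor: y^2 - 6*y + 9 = (y - 3)*(y - 3)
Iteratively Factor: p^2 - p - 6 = (p + 2)*(p - 3)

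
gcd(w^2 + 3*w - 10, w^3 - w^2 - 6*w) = 1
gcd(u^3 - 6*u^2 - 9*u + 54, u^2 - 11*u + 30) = u - 6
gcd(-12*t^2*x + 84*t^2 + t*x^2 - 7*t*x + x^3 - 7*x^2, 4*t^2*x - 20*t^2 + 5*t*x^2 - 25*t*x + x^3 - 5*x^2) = 4*t + x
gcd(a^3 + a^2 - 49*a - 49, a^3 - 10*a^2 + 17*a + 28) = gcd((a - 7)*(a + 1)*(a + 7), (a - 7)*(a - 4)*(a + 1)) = a^2 - 6*a - 7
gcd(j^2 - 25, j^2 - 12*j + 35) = j - 5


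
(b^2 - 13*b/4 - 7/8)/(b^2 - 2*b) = (8*b^2 - 26*b - 7)/(8*b*(b - 2))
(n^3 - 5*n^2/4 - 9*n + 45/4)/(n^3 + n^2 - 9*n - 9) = (n - 5/4)/(n + 1)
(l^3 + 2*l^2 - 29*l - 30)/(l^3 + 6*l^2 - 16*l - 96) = (l^2 - 4*l - 5)/(l^2 - 16)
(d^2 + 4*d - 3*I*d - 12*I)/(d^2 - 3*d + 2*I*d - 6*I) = (d^2 + d*(4 - 3*I) - 12*I)/(d^2 + d*(-3 + 2*I) - 6*I)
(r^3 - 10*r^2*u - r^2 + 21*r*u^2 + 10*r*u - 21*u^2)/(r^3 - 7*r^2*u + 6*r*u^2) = (r^3 - 10*r^2*u - r^2 + 21*r*u^2 + 10*r*u - 21*u^2)/(r*(r^2 - 7*r*u + 6*u^2))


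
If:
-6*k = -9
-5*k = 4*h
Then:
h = -15/8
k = 3/2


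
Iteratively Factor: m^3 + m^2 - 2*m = (m + 2)*(m^2 - m) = (m - 1)*(m + 2)*(m)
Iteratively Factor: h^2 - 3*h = (h)*(h - 3)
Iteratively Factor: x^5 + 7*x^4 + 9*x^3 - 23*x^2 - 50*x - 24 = (x + 4)*(x^4 + 3*x^3 - 3*x^2 - 11*x - 6) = (x - 2)*(x + 4)*(x^3 + 5*x^2 + 7*x + 3) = (x - 2)*(x + 1)*(x + 4)*(x^2 + 4*x + 3) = (x - 2)*(x + 1)^2*(x + 4)*(x + 3)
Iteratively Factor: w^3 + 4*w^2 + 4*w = (w + 2)*(w^2 + 2*w) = (w + 2)^2*(w)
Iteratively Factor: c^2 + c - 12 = (c + 4)*(c - 3)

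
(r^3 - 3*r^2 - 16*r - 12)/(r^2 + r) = r - 4 - 12/r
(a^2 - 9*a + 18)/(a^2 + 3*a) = (a^2 - 9*a + 18)/(a*(a + 3))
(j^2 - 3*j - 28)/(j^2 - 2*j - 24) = (j - 7)/(j - 6)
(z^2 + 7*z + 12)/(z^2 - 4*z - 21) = (z + 4)/(z - 7)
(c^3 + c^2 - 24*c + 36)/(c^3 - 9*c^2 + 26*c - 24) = (c + 6)/(c - 4)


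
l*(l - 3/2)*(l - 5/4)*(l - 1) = l^4 - 15*l^3/4 + 37*l^2/8 - 15*l/8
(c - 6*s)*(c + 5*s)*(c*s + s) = c^3*s - c^2*s^2 + c^2*s - 30*c*s^3 - c*s^2 - 30*s^3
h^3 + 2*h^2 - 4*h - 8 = (h - 2)*(h + 2)^2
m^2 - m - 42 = (m - 7)*(m + 6)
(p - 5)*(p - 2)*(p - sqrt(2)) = p^3 - 7*p^2 - sqrt(2)*p^2 + 7*sqrt(2)*p + 10*p - 10*sqrt(2)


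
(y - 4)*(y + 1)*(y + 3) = y^3 - 13*y - 12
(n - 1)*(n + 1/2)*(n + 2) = n^3 + 3*n^2/2 - 3*n/2 - 1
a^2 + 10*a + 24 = (a + 4)*(a + 6)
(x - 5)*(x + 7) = x^2 + 2*x - 35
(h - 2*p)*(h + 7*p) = h^2 + 5*h*p - 14*p^2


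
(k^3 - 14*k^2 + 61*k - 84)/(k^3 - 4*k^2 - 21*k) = (k^2 - 7*k + 12)/(k*(k + 3))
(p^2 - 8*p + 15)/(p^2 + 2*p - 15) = (p - 5)/(p + 5)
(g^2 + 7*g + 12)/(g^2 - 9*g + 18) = (g^2 + 7*g + 12)/(g^2 - 9*g + 18)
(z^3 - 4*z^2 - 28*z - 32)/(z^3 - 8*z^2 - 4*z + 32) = (z + 2)/(z - 2)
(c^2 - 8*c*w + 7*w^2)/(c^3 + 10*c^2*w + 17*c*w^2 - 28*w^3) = (c - 7*w)/(c^2 + 11*c*w + 28*w^2)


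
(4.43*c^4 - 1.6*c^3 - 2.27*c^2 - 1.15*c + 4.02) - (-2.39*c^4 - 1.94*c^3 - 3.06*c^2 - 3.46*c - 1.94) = 6.82*c^4 + 0.34*c^3 + 0.79*c^2 + 2.31*c + 5.96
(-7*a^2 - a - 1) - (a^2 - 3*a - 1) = -8*a^2 + 2*a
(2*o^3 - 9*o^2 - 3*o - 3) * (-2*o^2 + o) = -4*o^5 + 20*o^4 - 3*o^3 + 3*o^2 - 3*o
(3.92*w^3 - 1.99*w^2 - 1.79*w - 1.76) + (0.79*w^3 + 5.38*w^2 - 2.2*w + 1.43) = 4.71*w^3 + 3.39*w^2 - 3.99*w - 0.33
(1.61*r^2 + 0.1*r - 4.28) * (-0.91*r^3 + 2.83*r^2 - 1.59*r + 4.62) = -1.4651*r^5 + 4.4653*r^4 + 1.6179*r^3 - 4.8332*r^2 + 7.2672*r - 19.7736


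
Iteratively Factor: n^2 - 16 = (n - 4)*(n + 4)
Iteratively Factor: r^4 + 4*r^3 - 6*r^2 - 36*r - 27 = (r - 3)*(r^3 + 7*r^2 + 15*r + 9) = (r - 3)*(r + 3)*(r^2 + 4*r + 3) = (r - 3)*(r + 1)*(r + 3)*(r + 3)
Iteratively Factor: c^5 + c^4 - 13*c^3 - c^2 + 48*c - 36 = (c + 3)*(c^4 - 2*c^3 - 7*c^2 + 20*c - 12) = (c - 2)*(c + 3)*(c^3 - 7*c + 6) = (c - 2)^2*(c + 3)*(c^2 + 2*c - 3) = (c - 2)^2*(c + 3)^2*(c - 1)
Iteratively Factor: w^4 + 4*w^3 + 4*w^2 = (w)*(w^3 + 4*w^2 + 4*w) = w*(w + 2)*(w^2 + 2*w) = w*(w + 2)^2*(w)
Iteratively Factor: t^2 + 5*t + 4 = (t + 1)*(t + 4)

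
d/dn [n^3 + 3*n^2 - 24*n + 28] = 3*n^2 + 6*n - 24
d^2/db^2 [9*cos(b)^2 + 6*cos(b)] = -6*cos(b) - 18*cos(2*b)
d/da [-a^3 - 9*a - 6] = -3*a^2 - 9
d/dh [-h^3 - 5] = -3*h^2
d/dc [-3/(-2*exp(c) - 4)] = -3*exp(c)/(2*(exp(c) + 2)^2)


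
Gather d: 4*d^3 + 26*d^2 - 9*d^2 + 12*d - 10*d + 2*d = 4*d^3 + 17*d^2 + 4*d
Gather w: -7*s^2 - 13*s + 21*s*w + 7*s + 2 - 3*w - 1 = -7*s^2 - 6*s + w*(21*s - 3) + 1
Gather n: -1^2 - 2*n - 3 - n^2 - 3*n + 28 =-n^2 - 5*n + 24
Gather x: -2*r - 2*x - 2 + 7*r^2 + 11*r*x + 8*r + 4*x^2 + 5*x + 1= 7*r^2 + 6*r + 4*x^2 + x*(11*r + 3) - 1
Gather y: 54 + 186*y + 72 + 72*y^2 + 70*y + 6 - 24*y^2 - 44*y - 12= 48*y^2 + 212*y + 120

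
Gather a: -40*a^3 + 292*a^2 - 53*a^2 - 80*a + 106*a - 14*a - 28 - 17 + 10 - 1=-40*a^3 + 239*a^2 + 12*a - 36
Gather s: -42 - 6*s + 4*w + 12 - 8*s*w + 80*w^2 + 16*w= s*(-8*w - 6) + 80*w^2 + 20*w - 30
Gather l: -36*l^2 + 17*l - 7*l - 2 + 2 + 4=-36*l^2 + 10*l + 4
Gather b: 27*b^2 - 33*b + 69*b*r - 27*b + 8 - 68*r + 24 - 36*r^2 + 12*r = 27*b^2 + b*(69*r - 60) - 36*r^2 - 56*r + 32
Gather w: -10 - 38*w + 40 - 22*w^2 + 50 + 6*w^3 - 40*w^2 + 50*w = 6*w^3 - 62*w^2 + 12*w + 80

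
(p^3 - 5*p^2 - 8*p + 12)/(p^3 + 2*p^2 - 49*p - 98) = (p^2 - 7*p + 6)/(p^2 - 49)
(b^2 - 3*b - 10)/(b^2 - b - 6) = (b - 5)/(b - 3)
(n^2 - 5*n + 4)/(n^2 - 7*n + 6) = (n - 4)/(n - 6)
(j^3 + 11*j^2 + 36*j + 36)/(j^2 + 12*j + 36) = (j^2 + 5*j + 6)/(j + 6)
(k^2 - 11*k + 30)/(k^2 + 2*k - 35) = (k - 6)/(k + 7)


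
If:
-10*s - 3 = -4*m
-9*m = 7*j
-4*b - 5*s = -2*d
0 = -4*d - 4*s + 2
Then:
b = 1/4 - 7*s/4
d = 1/2 - s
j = -45*s/14 - 27/28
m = 5*s/2 + 3/4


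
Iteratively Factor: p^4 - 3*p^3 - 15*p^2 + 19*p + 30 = (p + 3)*(p^3 - 6*p^2 + 3*p + 10) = (p + 1)*(p + 3)*(p^2 - 7*p + 10) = (p - 5)*(p + 1)*(p + 3)*(p - 2)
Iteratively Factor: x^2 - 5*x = (x)*(x - 5)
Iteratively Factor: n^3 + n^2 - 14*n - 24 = (n + 2)*(n^2 - n - 12) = (n + 2)*(n + 3)*(n - 4)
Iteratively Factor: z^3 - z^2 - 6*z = (z + 2)*(z^2 - 3*z) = (z - 3)*(z + 2)*(z)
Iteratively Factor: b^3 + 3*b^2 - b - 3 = (b - 1)*(b^2 + 4*b + 3) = (b - 1)*(b + 1)*(b + 3)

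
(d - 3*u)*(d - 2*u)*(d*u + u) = d^3*u - 5*d^2*u^2 + d^2*u + 6*d*u^3 - 5*d*u^2 + 6*u^3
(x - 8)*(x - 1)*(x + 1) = x^3 - 8*x^2 - x + 8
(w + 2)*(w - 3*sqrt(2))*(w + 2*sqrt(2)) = w^3 - sqrt(2)*w^2 + 2*w^2 - 12*w - 2*sqrt(2)*w - 24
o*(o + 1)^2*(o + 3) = o^4 + 5*o^3 + 7*o^2 + 3*o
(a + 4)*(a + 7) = a^2 + 11*a + 28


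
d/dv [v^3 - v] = 3*v^2 - 1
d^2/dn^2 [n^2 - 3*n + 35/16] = 2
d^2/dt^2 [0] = 0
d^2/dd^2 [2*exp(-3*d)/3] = 6*exp(-3*d)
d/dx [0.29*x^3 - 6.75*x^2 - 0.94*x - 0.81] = 0.87*x^2 - 13.5*x - 0.94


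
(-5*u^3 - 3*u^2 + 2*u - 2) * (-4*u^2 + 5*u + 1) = 20*u^5 - 13*u^4 - 28*u^3 + 15*u^2 - 8*u - 2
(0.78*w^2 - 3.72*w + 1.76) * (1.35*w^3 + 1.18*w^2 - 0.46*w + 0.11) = 1.053*w^5 - 4.1016*w^4 - 2.3724*w^3 + 3.8738*w^2 - 1.2188*w + 0.1936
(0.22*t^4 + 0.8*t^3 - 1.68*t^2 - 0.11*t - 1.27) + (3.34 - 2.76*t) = 0.22*t^4 + 0.8*t^3 - 1.68*t^2 - 2.87*t + 2.07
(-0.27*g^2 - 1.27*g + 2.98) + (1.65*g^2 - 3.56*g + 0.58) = 1.38*g^2 - 4.83*g + 3.56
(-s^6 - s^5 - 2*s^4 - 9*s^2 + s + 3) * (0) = 0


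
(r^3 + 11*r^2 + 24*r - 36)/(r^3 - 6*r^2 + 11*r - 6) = (r^2 + 12*r + 36)/(r^2 - 5*r + 6)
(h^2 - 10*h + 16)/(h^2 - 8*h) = (h - 2)/h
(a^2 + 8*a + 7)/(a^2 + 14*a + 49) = (a + 1)/(a + 7)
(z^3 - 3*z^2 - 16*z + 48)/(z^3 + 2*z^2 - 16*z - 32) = (z - 3)/(z + 2)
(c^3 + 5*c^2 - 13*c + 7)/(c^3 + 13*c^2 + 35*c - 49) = (c - 1)/(c + 7)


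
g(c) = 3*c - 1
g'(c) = 3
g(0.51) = 0.53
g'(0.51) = 3.00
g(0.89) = 1.67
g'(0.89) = 3.00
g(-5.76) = -18.28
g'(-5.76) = 3.00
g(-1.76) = -6.28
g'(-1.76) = 3.00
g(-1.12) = -4.36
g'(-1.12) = 3.00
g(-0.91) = -3.73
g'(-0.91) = 3.00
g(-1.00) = -4.00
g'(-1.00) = 3.00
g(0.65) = 0.95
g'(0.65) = 3.00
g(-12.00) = -37.00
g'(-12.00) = 3.00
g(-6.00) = -19.00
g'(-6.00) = 3.00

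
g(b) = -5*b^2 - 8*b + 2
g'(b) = -10*b - 8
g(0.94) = -9.94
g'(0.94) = -17.40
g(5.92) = -220.59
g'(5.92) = -67.20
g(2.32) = -43.47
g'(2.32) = -31.20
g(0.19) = 0.30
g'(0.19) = -9.90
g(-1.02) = 4.96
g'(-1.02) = 2.20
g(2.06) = -35.70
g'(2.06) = -28.60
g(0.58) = -4.32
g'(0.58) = -13.80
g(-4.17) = -51.58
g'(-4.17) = 33.70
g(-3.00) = -19.00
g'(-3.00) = 22.00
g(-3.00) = -19.00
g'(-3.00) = 22.00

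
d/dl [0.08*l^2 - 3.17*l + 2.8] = 0.16*l - 3.17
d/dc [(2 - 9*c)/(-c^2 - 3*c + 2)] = (-9*c^2 + 4*c - 12)/(c^4 + 6*c^3 + 5*c^2 - 12*c + 4)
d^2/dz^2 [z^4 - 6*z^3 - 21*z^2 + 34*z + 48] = 12*z^2 - 36*z - 42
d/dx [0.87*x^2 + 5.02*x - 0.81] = 1.74*x + 5.02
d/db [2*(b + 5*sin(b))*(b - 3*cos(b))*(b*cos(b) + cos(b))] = 2*(b + 1)*(b + 5*sin(b))*(3*sin(b) + 1)*cos(b) + 2*(b + 1)*(b - 3*cos(b))*(5*cos(b) + 1)*cos(b) - 2*(b + 5*sin(b))*(b - 3*cos(b))*(b*sin(b) - sqrt(2)*cos(b + pi/4))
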